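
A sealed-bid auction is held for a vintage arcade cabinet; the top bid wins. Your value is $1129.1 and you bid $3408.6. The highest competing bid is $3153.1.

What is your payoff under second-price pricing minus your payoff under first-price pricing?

You have the highest bid, so you win under either rule.
Second-price: pay $3153.1 → payoff −$2024.
First-price: pay your own bid $3408.6 → payoff −$2279.5.
Difference = −$2024 − (−$2279.5) = $255.5.

$255.5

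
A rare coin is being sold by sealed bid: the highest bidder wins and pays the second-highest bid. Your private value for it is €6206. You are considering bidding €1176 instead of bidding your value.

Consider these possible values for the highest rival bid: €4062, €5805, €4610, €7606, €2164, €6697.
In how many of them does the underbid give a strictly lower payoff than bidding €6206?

4

The deviation hurts exactly when the highest competing bid lies strictly between €1176 and €6206 — underbidding then forfeits a profitable win.
€4062: inside the interval → strictly worse (loss €2144).
€5805: inside the interval → strictly worse (loss €401).
€4610: inside the interval → strictly worse (loss €1596).
€7606: above both → same outcome either way.
€2164: inside the interval → strictly worse (loss €4042).
€6697: above both → same outcome either way.
Count: 4.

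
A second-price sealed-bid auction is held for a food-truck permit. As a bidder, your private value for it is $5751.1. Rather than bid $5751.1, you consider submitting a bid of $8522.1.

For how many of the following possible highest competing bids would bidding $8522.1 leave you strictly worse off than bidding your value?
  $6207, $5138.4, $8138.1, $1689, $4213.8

2

The deviation hurts exactly when the highest competing bid lies strictly between $5751.1 and $8522.1 — overbidding then wins at a price above your value.
$6207: inside the interval → strictly worse (loss $455.9).
$5138.4: below both → same outcome either way.
$8138.1: inside the interval → strictly worse (loss $2387).
$1689: below both → same outcome either way.
$4213.8: below both → same outcome either way.
Count: 2.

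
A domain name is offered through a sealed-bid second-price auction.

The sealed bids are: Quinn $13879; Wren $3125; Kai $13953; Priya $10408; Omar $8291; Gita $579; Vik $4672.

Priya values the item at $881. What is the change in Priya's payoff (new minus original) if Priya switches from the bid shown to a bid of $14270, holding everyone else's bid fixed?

The highest bid among the other bidders is $13953; Priya's bid doesn't change that.
Original bid $10408: Priya is not highest (top rival bid is $13953); payoff $0.
Alternative bid $14270: Priya is highest, pays the top rival bid $13953; payoff $881 − $13953 = −$13072.
Change in payoff = −$13072 − ($0) = −$13072.

−$13072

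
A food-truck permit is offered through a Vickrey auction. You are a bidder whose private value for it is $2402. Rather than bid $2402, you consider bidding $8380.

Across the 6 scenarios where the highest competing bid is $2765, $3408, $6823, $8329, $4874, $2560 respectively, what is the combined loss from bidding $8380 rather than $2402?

The deviation costs you only when the competing bid falls strictly between $2402 and $8380; elsewhere both bids give the same outcome.
$2765: truthful payoff $0, deviation payoff −$363 → loss $363.
$3408: truthful payoff $0, deviation payoff −$1006 → loss $1006.
$6823: truthful payoff $0, deviation payoff −$4421 → loss $4421.
$8329: truthful payoff $0, deviation payoff −$5927 → loss $5927.
$4874: truthful payoff $0, deviation payoff −$2472 → loss $2472.
$2560: truthful payoff $0, deviation payoff −$158 → loss $158.
Total loss = $363 + $1006 + $4421 + $5927 + $2472 + $158 = $14347.
Because the price is fixed by the runner-up's bid, deviating from your value can only change a good outcome into a bad one — never the reverse.

$14347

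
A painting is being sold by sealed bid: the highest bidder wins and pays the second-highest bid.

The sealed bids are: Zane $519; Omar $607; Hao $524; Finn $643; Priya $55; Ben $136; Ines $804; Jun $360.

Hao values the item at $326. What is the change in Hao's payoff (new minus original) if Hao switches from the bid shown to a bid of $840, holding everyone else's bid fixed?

−$478

The highest bid among the other bidders is $804; Hao's bid doesn't change that.
Original bid $524: Hao is not highest (top rival bid is $804); payoff $0.
Alternative bid $840: Hao is highest, pays the top rival bid $804; payoff $326 − $804 = −$478.
Change in payoff = −$478 − ($0) = −$478.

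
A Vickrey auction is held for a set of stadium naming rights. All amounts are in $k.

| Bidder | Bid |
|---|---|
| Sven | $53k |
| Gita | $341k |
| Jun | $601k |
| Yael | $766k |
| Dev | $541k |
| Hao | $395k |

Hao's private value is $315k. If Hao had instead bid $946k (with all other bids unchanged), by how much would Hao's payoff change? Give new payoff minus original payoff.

−$451k

The highest bid among the other bidders is $766k; Hao's bid doesn't change that.
Original bid $395k: Hao is not highest (top rival bid is $766k); payoff $0k.
Alternative bid $946k: Hao is highest, pays the top rival bid $766k; payoff $315k − $766k = −$451k.
Change in payoff = −$451k − ($0k) = −$451k.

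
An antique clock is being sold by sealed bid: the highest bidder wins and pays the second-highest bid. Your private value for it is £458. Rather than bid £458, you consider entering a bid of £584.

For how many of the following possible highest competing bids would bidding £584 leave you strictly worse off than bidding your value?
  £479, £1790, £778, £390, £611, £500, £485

The deviation hurts exactly when the highest competing bid lies strictly between £458 and £584 — overbidding then wins at a price above your value.
£479: inside the interval → strictly worse (loss £21).
£1790: above both → same outcome either way.
£778: above both → same outcome either way.
£390: below both → same outcome either way.
£611: above both → same outcome either way.
£500: inside the interval → strictly worse (loss £42).
£485: inside the interval → strictly worse (loss £27).
Count: 3.

3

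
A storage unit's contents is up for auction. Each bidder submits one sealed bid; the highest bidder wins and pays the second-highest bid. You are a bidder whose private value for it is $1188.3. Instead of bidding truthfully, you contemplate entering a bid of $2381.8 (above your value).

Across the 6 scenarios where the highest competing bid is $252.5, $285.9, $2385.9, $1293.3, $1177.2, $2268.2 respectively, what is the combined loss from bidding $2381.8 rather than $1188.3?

The deviation costs you only when the competing bid falls strictly between $1188.3 and $2381.8; elsewhere both bids give the same outcome.
$252.5: outcomes coincide → loss $0.
$285.9: outcomes coincide → loss $0.
$2385.9: outcomes coincide → loss $0.
$1293.3: truthful payoff $0, deviation payoff −$105 → loss $105.
$1177.2: outcomes coincide → loss $0.
$2268.2: truthful payoff $0, deviation payoff −$1079.9 → loss $1079.9.
Total loss = $105 + $1079.9 = $1184.9.

$1184.9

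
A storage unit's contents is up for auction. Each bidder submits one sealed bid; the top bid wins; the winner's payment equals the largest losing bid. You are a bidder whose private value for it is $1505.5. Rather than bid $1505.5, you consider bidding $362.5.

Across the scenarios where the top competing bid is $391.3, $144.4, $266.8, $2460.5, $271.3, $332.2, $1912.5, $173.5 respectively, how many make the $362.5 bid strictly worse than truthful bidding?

The deviation hurts exactly when the highest competing bid lies strictly between $362.5 and $1505.5 — underbidding then forfeits a profitable win.
$391.3: inside the interval → strictly worse (loss $1114.2).
$144.4: below both → same outcome either way.
$266.8: below both → same outcome either way.
$2460.5: above both → same outcome either way.
$271.3: below both → same outcome either way.
$332.2: below both → same outcome either way.
$1912.5: above both → same outcome either way.
$173.5: below both → same outcome either way.
Count: 1.

1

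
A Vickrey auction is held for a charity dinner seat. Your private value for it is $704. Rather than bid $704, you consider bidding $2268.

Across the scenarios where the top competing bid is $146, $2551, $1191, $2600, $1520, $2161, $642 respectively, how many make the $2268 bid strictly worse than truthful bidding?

3

The deviation hurts exactly when the highest competing bid lies strictly between $704 and $2268 — overbidding then wins at a price above your value.
$146: below both → same outcome either way.
$2551: above both → same outcome either way.
$1191: inside the interval → strictly worse (loss $487).
$2600: above both → same outcome either way.
$1520: inside the interval → strictly worse (loss $816).
$2161: inside the interval → strictly worse (loss $1457).
$642: below both → same outcome either way.
Count: 3.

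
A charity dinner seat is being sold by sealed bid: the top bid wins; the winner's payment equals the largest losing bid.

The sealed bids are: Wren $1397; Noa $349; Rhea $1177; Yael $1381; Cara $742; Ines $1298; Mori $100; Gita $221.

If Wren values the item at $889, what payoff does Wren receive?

Highest bid: Wren at $1397, so Wren wins.
Second-highest bid: Yael at $1381 — that is the price the winner pays.
Wren's payoff = value − price = $889 − $1381 = −$492.

−$492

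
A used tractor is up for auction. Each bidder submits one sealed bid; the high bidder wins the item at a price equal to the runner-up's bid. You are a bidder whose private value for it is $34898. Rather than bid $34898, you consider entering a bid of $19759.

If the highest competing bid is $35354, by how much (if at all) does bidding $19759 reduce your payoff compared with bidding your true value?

Bidding your value $34898: you lose (since $34898 < $35354). Payoff $0.
Bidding $19759: you lose. Payoff $0.
Difference = $0 − $0 = $0; both bids lead to the same outcome because the competing bid is above both your value and your alternative bid.
Truthful bidding weakly dominates here: raising your bid can only win items priced above your value, and lowering it can only forfeit items priced below.

$0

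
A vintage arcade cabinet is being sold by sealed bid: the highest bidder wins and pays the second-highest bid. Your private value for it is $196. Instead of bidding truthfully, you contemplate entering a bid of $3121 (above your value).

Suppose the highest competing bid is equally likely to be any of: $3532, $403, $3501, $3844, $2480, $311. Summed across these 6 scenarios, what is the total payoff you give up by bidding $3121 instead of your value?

The deviation costs you only when the competing bid falls strictly between $196 and $3121; elsewhere both bids give the same outcome.
$3532: outcomes coincide → loss $0.
$403: truthful payoff $0, deviation payoff −$207 → loss $207.
$3501: outcomes coincide → loss $0.
$3844: outcomes coincide → loss $0.
$2480: truthful payoff $0, deviation payoff −$2284 → loss $2284.
$311: truthful payoff $0, deviation payoff −$115 → loss $115.
Total loss = $207 + $2284 + $115 = $2606.
Because the price is fixed by the runner-up's bid, deviating from your value can only change a good outcome into a bad one — never the reverse.

$2606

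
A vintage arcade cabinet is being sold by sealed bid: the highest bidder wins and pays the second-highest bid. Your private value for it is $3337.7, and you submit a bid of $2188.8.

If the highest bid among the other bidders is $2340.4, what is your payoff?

$0

Your bid $2188.8 is below the highest competing bid $2340.4, so you lose.
A losing bidder pays nothing and receives nothing: payoff = $0.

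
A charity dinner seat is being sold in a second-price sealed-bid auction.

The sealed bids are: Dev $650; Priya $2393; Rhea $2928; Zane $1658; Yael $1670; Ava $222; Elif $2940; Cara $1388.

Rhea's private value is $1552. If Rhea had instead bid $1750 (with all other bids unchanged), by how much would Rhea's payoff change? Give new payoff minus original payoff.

$0

The highest bid among the other bidders is $2940; Rhea's bid doesn't change that.
Original bid $2928: Rhea is not highest (top rival bid is $2940); payoff $0.
Alternative bid $1750: Rhea is not highest (top rival bid is $2940); payoff $0.
Change in payoff = $0 − ($0) = $0.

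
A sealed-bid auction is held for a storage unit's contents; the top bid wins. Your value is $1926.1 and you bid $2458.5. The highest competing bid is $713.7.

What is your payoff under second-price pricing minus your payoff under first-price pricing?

You have the highest bid, so you win under either rule.
Second-price: pay $713.7 → payoff $1212.4.
First-price: pay your own bid $2458.5 → payoff −$532.4.
Difference = $1212.4 − (−$532.4) = $1744.8.

$1744.8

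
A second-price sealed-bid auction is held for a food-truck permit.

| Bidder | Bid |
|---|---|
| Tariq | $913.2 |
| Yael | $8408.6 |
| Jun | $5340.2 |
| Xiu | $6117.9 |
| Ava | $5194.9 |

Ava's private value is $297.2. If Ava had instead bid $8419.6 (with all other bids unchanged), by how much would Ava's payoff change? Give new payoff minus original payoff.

−$8111.4

The highest bid among the other bidders is $8408.6; Ava's bid doesn't change that.
Original bid $5194.9: Ava is not highest (top rival bid is $8408.6); payoff $0.
Alternative bid $8419.6: Ava is highest, pays the top rival bid $8408.6; payoff $297.2 − $8408.6 = −$8111.4.
Change in payoff = −$8111.4 − ($0) = −$8111.4.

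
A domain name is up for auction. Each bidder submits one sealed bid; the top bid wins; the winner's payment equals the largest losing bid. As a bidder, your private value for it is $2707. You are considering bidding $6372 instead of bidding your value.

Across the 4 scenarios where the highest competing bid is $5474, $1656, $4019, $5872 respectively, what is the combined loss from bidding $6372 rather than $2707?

$7244

The deviation costs you only when the competing bid falls strictly between $2707 and $6372; elsewhere both bids give the same outcome.
$5474: truthful payoff $0, deviation payoff −$2767 → loss $2767.
$1656: outcomes coincide → loss $0.
$4019: truthful payoff $0, deviation payoff −$1312 → loss $1312.
$5872: truthful payoff $0, deviation payoff −$3165 → loss $3165.
Total loss = $2767 + $1312 + $3165 = $7244.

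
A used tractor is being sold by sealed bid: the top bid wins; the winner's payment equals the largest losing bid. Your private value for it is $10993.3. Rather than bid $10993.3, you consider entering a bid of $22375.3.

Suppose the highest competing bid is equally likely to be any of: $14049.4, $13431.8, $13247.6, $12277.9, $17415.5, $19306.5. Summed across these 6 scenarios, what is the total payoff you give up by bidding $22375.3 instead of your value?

$23768.9

The deviation costs you only when the competing bid falls strictly between $10993.3 and $22375.3; elsewhere both bids give the same outcome.
$14049.4: truthful payoff $0, deviation payoff −$3056.1 → loss $3056.1.
$13431.8: truthful payoff $0, deviation payoff −$2438.5 → loss $2438.5.
$13247.6: truthful payoff $0, deviation payoff −$2254.3 → loss $2254.3.
$12277.9: truthful payoff $0, deviation payoff −$1284.6 → loss $1284.6.
$17415.5: truthful payoff $0, deviation payoff −$6422.2 → loss $6422.2.
$19306.5: truthful payoff $0, deviation payoff −$8313.2 → loss $8313.2.
Total loss = $3056.1 + $2438.5 + $2254.3 + $1284.6 + $6422.2 + $8313.2 = $23768.9.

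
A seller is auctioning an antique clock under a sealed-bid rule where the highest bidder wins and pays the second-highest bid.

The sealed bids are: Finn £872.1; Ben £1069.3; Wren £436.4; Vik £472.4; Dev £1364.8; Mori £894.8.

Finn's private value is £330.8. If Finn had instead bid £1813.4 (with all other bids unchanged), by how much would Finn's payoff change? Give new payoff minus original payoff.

The highest bid among the other bidders is £1364.8; Finn's bid doesn't change that.
Original bid £872.1: Finn is not highest (top rival bid is £1364.8); payoff £0.
Alternative bid £1813.4: Finn is highest, pays the top rival bid £1364.8; payoff £330.8 − £1364.8 = −£1034.
Change in payoff = −£1034 − (£0) = −£1034.

−£1034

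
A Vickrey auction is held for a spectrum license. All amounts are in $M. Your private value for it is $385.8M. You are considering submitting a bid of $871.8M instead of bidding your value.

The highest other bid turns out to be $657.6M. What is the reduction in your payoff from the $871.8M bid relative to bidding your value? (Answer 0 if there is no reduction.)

$271.8M

Bidding your value $385.8M: you lose (since $385.8M < $657.6M). Payoff $0M.
Bidding $871.8M: you win and pay $657.6M. Payoff $385.8M − $657.6M = −$271.8M.
The competing bid $657.6M lies between your value and your inflated bid, so overbidding wins an item priced above your value.
Loss from deviating = $0M − (−$271.8M) = $271.8M.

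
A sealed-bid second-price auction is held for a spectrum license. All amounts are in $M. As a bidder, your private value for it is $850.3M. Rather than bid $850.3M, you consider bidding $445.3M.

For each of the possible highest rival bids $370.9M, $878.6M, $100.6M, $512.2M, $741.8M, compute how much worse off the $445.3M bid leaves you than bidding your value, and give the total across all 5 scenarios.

The deviation costs you only when the competing bid falls strictly between $445.3M and $850.3M; elsewhere both bids give the same outcome.
$370.9M: outcomes coincide → loss $0M.
$878.6M: outcomes coincide → loss $0M.
$100.6M: outcomes coincide → loss $0M.
$512.2M: truthful payoff $338.1M, deviation payoff $0M → loss $338.1M.
$741.8M: truthful payoff $108.5M, deviation payoff $0M → loss $108.5M.
Total loss = $338.1M + $108.5M = $446.6M.

$446.6M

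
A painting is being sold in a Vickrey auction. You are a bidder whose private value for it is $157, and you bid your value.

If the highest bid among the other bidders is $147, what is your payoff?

Your bid $157 exceeds the highest competing bid $147, so you win.
In a second-price auction the winner pays the second-highest bid, $147.
Payoff = value − price = $157 − $147 = $10.

$10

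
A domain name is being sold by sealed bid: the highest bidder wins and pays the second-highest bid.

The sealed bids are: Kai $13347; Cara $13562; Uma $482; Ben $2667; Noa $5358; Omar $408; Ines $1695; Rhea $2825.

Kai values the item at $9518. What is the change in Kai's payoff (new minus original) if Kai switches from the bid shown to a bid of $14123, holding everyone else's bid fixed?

The highest bid among the other bidders is $13562; Kai's bid doesn't change that.
Original bid $13347: Kai is not highest (top rival bid is $13562); payoff $0.
Alternative bid $14123: Kai is highest, pays the top rival bid $13562; payoff $9518 − $13562 = −$4044.
Change in payoff = −$4044 − ($0) = −$4044.

−$4044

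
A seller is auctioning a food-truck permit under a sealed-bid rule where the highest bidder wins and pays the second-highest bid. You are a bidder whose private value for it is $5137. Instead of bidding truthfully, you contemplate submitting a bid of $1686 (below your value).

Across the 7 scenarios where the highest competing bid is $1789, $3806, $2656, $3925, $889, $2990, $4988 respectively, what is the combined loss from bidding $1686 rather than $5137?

$10668

The deviation costs you only when the competing bid falls strictly between $1686 and $5137; elsewhere both bids give the same outcome.
$1789: truthful payoff $3348, deviation payoff $0 → loss $3348.
$3806: truthful payoff $1331, deviation payoff $0 → loss $1331.
$2656: truthful payoff $2481, deviation payoff $0 → loss $2481.
$3925: truthful payoff $1212, deviation payoff $0 → loss $1212.
$889: outcomes coincide → loss $0.
$2990: truthful payoff $2147, deviation payoff $0 → loss $2147.
$4988: truthful payoff $149, deviation payoff $0 → loss $149.
Total loss = $3348 + $1331 + $2481 + $1212 + $2147 + $149 = $10668.
Truthful bidding weakly dominates here: raising your bid can only win items priced above your value, and lowering it can only forfeit items priced below.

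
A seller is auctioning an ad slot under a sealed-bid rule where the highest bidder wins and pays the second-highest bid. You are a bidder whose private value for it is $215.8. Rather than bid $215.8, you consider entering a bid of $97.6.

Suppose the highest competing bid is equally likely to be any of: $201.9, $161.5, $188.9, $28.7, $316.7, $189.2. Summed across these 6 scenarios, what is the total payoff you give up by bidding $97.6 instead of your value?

$121.7

The deviation costs you only when the competing bid falls strictly between $97.6 and $215.8; elsewhere both bids give the same outcome.
$201.9: truthful payoff $13.9, deviation payoff $0 → loss $13.9.
$161.5: truthful payoff $54.3, deviation payoff $0 → loss $54.3.
$188.9: truthful payoff $26.9, deviation payoff $0 → loss $26.9.
$28.7: outcomes coincide → loss $0.
$316.7: outcomes coincide → loss $0.
$189.2: truthful payoff $26.6, deviation payoff $0 → loss $26.6.
Total loss = $13.9 + $54.3 + $26.9 + $26.6 = $121.7.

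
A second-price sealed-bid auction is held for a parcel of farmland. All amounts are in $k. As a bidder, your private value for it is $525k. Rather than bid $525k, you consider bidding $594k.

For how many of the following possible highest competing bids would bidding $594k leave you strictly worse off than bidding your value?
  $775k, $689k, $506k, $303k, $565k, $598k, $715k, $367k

The deviation hurts exactly when the highest competing bid lies strictly between $525k and $594k — overbidding then wins at a price above your value.
$775k: above both → same outcome either way.
$689k: above both → same outcome either way.
$506k: below both → same outcome either way.
$303k: below both → same outcome either way.
$565k: inside the interval → strictly worse (loss $40k).
$598k: above both → same outcome either way.
$715k: above both → same outcome either way.
$367k: below both → same outcome either way.
Count: 1.

1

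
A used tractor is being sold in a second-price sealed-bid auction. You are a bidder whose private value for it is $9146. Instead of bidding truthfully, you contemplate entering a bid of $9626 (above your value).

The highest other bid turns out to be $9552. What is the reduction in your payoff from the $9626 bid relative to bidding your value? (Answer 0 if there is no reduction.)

Bidding your value $9146: you lose (since $9146 < $9552). Payoff $0.
Bidding $9626: you win and pay $9552. Payoff $9146 − $9552 = −$406.
The competing bid $9552 lies between your value and your inflated bid, so overbidding wins an item priced above your value.
Loss from deviating = $0 − (−$406) = $406.
In a second-price auction your bid sets only whether you win, not what you pay, so bidding your true value is weakly dominant.

$406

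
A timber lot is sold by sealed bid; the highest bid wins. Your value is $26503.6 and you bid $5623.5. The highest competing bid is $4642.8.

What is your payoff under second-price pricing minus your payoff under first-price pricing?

$980.7

You have the highest bid, so you win under either rule.
Second-price: pay $4642.8 → payoff $21860.8.
First-price: pay your own bid $5623.5 → payoff $20880.1.
Difference = $21860.8 − ($20880.1) = $980.7.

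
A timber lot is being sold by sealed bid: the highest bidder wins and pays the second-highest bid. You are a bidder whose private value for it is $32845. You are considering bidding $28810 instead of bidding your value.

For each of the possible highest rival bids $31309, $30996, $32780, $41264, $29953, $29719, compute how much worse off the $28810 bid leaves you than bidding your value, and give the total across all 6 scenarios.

The deviation costs you only when the competing bid falls strictly between $28810 and $32845; elsewhere both bids give the same outcome.
$31309: truthful payoff $1536, deviation payoff $0 → loss $1536.
$30996: truthful payoff $1849, deviation payoff $0 → loss $1849.
$32780: truthful payoff $65, deviation payoff $0 → loss $65.
$41264: outcomes coincide → loss $0.
$29953: truthful payoff $2892, deviation payoff $0 → loss $2892.
$29719: truthful payoff $3126, deviation payoff $0 → loss $3126.
Total loss = $1536 + $1849 + $65 + $2892 + $3126 = $9468.

$9468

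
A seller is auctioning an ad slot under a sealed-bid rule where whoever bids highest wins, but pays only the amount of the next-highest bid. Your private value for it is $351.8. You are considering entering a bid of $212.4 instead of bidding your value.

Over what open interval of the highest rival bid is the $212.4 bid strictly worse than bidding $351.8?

If the competing bid is below $212.4, both bids win at the same price — no difference.
If it is above $351.8, both bids lose — no difference.
If it lies strictly between $212.4 and $351.8, bidding your value wins at a price below your value (positive payoff) while bidding $212.4 loses (payoff 0).
So the deviation strictly hurts on the open interval ($212.4, $351.8).

($212.4, $351.8)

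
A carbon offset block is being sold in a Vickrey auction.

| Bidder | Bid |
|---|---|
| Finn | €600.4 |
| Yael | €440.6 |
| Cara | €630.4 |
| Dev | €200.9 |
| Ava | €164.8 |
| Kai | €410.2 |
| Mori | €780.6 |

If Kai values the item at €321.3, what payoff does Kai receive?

€0

Highest bid: Mori at €780.6, so Mori wins.
Second-highest bid: Cara at €630.4 — that is the price the winner pays.
Kai did not win, so Kai pays nothing and receives nothing: payoff €0.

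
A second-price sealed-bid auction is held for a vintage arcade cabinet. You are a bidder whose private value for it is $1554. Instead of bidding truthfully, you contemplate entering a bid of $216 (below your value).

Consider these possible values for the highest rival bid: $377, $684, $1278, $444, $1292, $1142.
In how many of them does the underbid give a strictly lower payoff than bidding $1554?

The deviation hurts exactly when the highest competing bid lies strictly between $216 and $1554 — underbidding then forfeits a profitable win.
$377: inside the interval → strictly worse (loss $1177).
$684: inside the interval → strictly worse (loss $870).
$1278: inside the interval → strictly worse (loss $276).
$444: inside the interval → strictly worse (loss $1110).
$1292: inside the interval → strictly worse (loss $262).
$1142: inside the interval → strictly worse (loss $412).
Count: 6.

6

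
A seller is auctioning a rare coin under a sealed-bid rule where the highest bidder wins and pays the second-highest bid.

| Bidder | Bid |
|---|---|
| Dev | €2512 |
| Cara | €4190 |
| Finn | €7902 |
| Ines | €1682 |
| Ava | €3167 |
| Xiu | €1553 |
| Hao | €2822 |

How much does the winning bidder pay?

Highest bid: Finn at €7902, so Finn wins.
Second-highest bid: Cara at €4190 — that is the price the winner pays.

€4190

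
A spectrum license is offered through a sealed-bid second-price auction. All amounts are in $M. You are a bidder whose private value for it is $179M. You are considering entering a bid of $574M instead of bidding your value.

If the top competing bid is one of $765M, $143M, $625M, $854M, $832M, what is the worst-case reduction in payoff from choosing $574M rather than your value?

$0M

$765M: same outcome either way → loss $0M.
$143M: same outcome either way → loss $0M.
$625M: same outcome either way → loss $0M.
$854M: same outcome either way → loss $0M.
$832M: same outcome either way → loss $0M.
Maximum loss: $0M.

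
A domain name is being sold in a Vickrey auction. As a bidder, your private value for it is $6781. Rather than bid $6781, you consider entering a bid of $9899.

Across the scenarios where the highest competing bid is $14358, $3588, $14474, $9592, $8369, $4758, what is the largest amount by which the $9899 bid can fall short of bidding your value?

$14358: same outcome either way → loss $0.
$3588: same outcome either way → loss $0.
$14474: same outcome either way → loss $0.
$9592: truthful gives $0, deviation gives −$2811 → loss $2811.
$8369: truthful gives $0, deviation gives −$1588 → loss $1588.
$4758: same outcome either way → loss $0.
Maximum loss: $2811.

$2811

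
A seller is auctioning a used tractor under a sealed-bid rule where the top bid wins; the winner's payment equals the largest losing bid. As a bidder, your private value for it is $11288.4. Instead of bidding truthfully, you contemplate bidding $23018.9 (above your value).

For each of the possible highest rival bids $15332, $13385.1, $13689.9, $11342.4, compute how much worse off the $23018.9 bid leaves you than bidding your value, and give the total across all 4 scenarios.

The deviation costs you only when the competing bid falls strictly between $11288.4 and $23018.9; elsewhere both bids give the same outcome.
$15332: truthful payoff $0, deviation payoff −$4043.6 → loss $4043.6.
$13385.1: truthful payoff $0, deviation payoff −$2096.7 → loss $2096.7.
$13689.9: truthful payoff $0, deviation payoff −$2401.5 → loss $2401.5.
$11342.4: truthful payoff $0, deviation payoff −$54 → loss $54.
Total loss = $4043.6 + $2096.7 + $2401.5 + $54 = $8595.8.

$8595.8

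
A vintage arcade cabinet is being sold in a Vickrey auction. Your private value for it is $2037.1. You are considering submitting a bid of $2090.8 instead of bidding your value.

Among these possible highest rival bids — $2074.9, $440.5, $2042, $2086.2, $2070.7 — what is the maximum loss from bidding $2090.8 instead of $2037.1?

$49.1

$2074.9: truthful gives $0, deviation gives −$37.8 → loss $37.8.
$440.5: same outcome either way → loss $0.
$2042: truthful gives $0, deviation gives −$4.9 → loss $4.9.
$2086.2: truthful gives $0, deviation gives −$49.1 → loss $49.1.
$2070.7: truthful gives $0, deviation gives −$33.6 → loss $33.6.
Maximum loss: $49.1.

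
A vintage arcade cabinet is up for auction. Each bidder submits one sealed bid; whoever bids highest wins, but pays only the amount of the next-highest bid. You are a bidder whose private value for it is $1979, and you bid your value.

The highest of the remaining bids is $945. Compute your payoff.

Your bid $1979 exceeds the highest competing bid $945, so you win.
In a second-price auction the winner pays the second-highest bid, $945.
Payoff = value − price = $1979 − $945 = $1034.

$1034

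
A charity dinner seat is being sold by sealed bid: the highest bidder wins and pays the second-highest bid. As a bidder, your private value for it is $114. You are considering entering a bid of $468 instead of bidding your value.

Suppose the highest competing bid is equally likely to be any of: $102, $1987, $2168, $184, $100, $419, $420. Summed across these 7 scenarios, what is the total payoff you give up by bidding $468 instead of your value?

$681

The deviation costs you only when the competing bid falls strictly between $114 and $468; elsewhere both bids give the same outcome.
$102: outcomes coincide → loss $0.
$1987: outcomes coincide → loss $0.
$2168: outcomes coincide → loss $0.
$184: truthful payoff $0, deviation payoff −$70 → loss $70.
$100: outcomes coincide → loss $0.
$419: truthful payoff $0, deviation payoff −$305 → loss $305.
$420: truthful payoff $0, deviation payoff −$306 → loss $306.
Total loss = $70 + $305 + $306 = $681.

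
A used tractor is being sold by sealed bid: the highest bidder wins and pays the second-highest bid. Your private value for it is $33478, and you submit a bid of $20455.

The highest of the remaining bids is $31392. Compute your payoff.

Your bid $20455 is below the highest competing bid $31392, so you lose.
A losing bidder pays nothing and receives nothing: payoff = $0.

$0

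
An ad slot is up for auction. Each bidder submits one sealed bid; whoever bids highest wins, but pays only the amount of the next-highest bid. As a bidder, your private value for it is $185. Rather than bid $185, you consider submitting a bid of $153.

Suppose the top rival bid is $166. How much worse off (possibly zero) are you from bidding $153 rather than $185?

$19

Bidding your value $185: you win (since $185 > $166) and pay $166. Payoff $19.
Bidding $153: you lose. Payoff $0.
The competing bid $166 lies between your shaded bid and your value, so underbidding forfeits an item you could have won at a profitable price.
Loss from deviating = $19 − ($0) = $19.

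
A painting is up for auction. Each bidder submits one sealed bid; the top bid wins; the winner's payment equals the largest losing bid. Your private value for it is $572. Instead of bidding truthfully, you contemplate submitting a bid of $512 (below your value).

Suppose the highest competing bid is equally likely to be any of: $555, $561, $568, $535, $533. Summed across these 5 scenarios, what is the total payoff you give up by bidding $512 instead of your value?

$108

The deviation costs you only when the competing bid falls strictly between $512 and $572; elsewhere both bids give the same outcome.
$555: truthful payoff $17, deviation payoff $0 → loss $17.
$561: truthful payoff $11, deviation payoff $0 → loss $11.
$568: truthful payoff $4, deviation payoff $0 → loss $4.
$535: truthful payoff $37, deviation payoff $0 → loss $37.
$533: truthful payoff $39, deviation payoff $0 → loss $39.
Total loss = $17 + $11 + $4 + $37 + $39 = $108.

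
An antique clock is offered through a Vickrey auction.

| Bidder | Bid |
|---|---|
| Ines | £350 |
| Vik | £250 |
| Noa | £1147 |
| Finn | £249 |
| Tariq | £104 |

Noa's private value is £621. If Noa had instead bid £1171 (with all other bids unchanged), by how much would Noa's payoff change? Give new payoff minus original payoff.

£0

The highest bid among the other bidders is £350; Noa's bid doesn't change that.
Original bid £1147: Noa is highest, pays the top rival bid £350; payoff £621 − £350 = £271.
Alternative bid £1171: Noa is highest, pays the top rival bid £350; payoff £621 − £350 = £271.
Change in payoff = £271 − (£271) = £0.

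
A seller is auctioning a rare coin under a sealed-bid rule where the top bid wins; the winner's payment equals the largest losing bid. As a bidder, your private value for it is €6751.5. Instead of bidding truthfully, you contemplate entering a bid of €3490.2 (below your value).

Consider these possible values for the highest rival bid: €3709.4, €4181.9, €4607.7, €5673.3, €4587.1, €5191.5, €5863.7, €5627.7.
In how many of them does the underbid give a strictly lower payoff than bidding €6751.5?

The deviation hurts exactly when the highest competing bid lies strictly between €3490.2 and €6751.5 — underbidding then forfeits a profitable win.
€3709.4: inside the interval → strictly worse (loss €3042.1).
€4181.9: inside the interval → strictly worse (loss €2569.6).
€4607.7: inside the interval → strictly worse (loss €2143.8).
€5673.3: inside the interval → strictly worse (loss €1078.2).
€4587.1: inside the interval → strictly worse (loss €2164.4).
€5191.5: inside the interval → strictly worse (loss €1560).
€5863.7: inside the interval → strictly worse (loss €887.8).
€5627.7: inside the interval → strictly worse (loss €1123.8).
Count: 8.

8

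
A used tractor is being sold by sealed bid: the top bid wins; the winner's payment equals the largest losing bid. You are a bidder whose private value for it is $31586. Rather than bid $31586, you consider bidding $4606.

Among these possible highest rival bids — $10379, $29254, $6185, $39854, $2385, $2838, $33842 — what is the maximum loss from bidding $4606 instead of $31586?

$25401

$10379: truthful gives $21207, deviation gives $0 → loss $21207.
$29254: truthful gives $2332, deviation gives $0 → loss $2332.
$6185: truthful gives $25401, deviation gives $0 → loss $25401.
$39854: same outcome either way → loss $0.
$2385: same outcome either way → loss $0.
$2838: same outcome either way → loss $0.
$33842: same outcome either way → loss $0.
Maximum loss: $25401.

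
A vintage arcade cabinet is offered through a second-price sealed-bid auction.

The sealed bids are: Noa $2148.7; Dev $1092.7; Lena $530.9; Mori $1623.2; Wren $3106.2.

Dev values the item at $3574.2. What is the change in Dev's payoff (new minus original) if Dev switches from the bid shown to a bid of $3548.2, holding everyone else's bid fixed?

The highest bid among the other bidders is $3106.2; Dev's bid doesn't change that.
Original bid $1092.7: Dev is not highest (top rival bid is $3106.2); payoff $0.
Alternative bid $3548.2: Dev is highest, pays the top rival bid $3106.2; payoff $3574.2 − $3106.2 = $468.
Change in payoff = $468 − ($0) = $468.

$468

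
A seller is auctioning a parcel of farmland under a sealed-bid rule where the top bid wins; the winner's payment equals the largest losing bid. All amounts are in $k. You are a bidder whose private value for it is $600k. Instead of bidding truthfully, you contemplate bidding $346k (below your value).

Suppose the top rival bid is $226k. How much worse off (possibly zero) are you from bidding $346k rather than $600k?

$0k

Bidding your value $600k: you win (since $600k > $226k) and pay $226k. Payoff $374k.
Bidding $346k: you win and pay $226k. Payoff $600k − $226k = $374k.
Difference = $374k − $374k = $0k; both bids lead to the same outcome because the competing bid is below both your value and your alternative bid.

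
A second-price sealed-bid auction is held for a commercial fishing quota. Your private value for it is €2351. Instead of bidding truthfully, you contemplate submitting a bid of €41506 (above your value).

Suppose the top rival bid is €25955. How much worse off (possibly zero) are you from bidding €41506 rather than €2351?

Bidding your value €2351: you lose (since €2351 < €25955). Payoff €0.
Bidding €41506: you win and pay €25955. Payoff €2351 − €25955 = −€23604.
The competing bid €25955 lies between your value and your inflated bid, so overbidding wins an item priced above your value.
Loss from deviating = €0 − (−€23604) = €23604.
Truthful bidding weakly dominates here: raising your bid can only win items priced above your value, and lowering it can only forfeit items priced below.

€23604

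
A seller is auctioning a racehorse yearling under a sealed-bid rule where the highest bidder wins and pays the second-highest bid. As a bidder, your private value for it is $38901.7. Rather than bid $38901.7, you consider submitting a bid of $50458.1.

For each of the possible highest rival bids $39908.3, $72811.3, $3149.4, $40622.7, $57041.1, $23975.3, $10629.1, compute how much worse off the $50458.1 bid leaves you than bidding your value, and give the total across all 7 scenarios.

$2727.6

The deviation costs you only when the competing bid falls strictly between $38901.7 and $50458.1; elsewhere both bids give the same outcome.
$39908.3: truthful payoff $0, deviation payoff −$1006.6 → loss $1006.6.
$72811.3: outcomes coincide → loss $0.
$3149.4: outcomes coincide → loss $0.
$40622.7: truthful payoff $0, deviation payoff −$1721 → loss $1721.
$57041.1: outcomes coincide → loss $0.
$23975.3: outcomes coincide → loss $0.
$10629.1: outcomes coincide → loss $0.
Total loss = $1006.6 + $1721 = $2727.6.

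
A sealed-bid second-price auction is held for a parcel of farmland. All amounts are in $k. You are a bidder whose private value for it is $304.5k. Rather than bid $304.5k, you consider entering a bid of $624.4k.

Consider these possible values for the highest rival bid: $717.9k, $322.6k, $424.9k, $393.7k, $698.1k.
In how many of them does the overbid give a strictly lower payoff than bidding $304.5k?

The deviation hurts exactly when the highest competing bid lies strictly between $304.5k and $624.4k — overbidding then wins at a price above your value.
$717.9k: above both → same outcome either way.
$322.6k: inside the interval → strictly worse (loss $18.1k).
$424.9k: inside the interval → strictly worse (loss $120.4k).
$393.7k: inside the interval → strictly worse (loss $89.2k).
$698.1k: above both → same outcome either way.
Count: 3.

3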